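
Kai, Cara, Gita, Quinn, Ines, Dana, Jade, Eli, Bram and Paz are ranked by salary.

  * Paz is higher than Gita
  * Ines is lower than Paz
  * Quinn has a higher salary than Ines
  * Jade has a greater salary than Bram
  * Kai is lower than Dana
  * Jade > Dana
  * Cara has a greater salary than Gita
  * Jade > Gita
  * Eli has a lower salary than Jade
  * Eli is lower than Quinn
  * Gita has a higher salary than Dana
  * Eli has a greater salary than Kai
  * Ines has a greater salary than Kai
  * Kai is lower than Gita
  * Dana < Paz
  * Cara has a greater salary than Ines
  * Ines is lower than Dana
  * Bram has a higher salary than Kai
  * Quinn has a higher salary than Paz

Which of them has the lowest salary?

Kai

Chaining upward from Kai: directly above it, Bram, Ines, Dana, Eli, Gita; then Jade, Paz, Quinn, Cara.
That covers every other element, and nothing is given below Kai, so Kai is the lowest salary.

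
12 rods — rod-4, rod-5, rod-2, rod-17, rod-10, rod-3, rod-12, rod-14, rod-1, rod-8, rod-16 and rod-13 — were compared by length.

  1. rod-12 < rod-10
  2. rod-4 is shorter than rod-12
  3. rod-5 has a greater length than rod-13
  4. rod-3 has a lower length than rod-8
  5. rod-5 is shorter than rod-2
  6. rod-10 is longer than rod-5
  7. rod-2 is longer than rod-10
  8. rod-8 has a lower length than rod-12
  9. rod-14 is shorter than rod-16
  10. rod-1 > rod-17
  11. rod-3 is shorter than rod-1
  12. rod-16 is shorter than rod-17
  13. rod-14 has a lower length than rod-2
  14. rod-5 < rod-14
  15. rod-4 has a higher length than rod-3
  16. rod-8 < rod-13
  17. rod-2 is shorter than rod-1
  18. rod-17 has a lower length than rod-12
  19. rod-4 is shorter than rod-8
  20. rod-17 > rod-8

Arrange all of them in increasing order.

The consecutive links are each given: rod-3 < rod-4; rod-4 < rod-8; rod-8 < rod-13; rod-13 < rod-5; rod-5 < rod-14; rod-14 < rod-16; rod-16 < rod-17; rod-17 < rod-12; rod-12 < rod-10; rod-10 < rod-2; rod-2 < rod-1.

rod-3 < rod-4 < rod-8 < rod-13 < rod-5 < rod-14 < rod-16 < rod-17 < rod-12 < rod-10 < rod-2 < rod-1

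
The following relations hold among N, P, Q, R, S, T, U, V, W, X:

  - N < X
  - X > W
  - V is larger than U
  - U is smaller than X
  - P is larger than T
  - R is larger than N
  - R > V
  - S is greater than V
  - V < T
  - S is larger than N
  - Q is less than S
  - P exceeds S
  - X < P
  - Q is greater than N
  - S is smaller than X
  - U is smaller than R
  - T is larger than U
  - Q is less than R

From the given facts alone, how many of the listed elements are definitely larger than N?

5

From N the given relations immediately reach Q, R, S, X.
From those, P — 5 in total.
Nothing else is reachable above N; 5 in all.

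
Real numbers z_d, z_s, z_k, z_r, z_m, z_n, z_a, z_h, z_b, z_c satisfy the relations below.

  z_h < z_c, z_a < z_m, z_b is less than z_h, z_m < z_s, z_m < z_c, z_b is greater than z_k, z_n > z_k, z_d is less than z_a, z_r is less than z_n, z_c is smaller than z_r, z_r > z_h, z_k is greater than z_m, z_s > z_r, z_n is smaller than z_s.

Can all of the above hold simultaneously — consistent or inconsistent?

consistent

The single ordering z_d < z_a < z_m < z_k < z_b < z_h < z_c < z_r < z_n < z_s satisfies every listed relation, so no contradiction arises.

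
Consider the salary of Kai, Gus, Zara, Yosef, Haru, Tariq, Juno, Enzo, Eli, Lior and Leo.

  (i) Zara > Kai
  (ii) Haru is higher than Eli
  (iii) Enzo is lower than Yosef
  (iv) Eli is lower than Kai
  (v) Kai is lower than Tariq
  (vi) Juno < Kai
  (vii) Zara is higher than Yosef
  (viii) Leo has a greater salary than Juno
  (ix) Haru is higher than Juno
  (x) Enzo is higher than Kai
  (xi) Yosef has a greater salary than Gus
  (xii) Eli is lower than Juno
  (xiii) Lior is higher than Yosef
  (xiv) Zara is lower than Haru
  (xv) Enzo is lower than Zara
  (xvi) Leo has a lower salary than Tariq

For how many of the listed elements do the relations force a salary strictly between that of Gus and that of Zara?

1

Chaining upward from Gus reaches: Yosef, Lior, Haru.
Chaining downward from Zara reaches: Eli, Juno, Kai, Enzo, Yosef.
Strictly between Gus and Zara are those in both lists: Yosef — 1 element.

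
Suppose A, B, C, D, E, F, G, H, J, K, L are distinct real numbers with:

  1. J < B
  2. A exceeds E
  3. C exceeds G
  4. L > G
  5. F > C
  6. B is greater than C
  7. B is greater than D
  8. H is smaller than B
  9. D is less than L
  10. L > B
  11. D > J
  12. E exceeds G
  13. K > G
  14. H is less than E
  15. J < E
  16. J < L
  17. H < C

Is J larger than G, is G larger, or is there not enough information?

undetermined

Following every chain through G: above G we get K, E, C, A, B, L, F.
J is not reached, and no chain runs the other way from J to G.
So the given relations leave the order of G and J undetermined.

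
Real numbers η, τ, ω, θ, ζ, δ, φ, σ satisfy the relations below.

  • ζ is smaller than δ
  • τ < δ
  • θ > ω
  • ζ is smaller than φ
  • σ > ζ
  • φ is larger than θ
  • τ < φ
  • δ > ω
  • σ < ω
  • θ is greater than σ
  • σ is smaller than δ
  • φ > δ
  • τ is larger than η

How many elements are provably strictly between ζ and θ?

2

Chaining upward from ζ reaches: σ, ω, δ, φ.
Chaining downward from θ reaches: σ, ω.
Strictly between ζ and θ are those in both lists: σ, ω — 2 elements.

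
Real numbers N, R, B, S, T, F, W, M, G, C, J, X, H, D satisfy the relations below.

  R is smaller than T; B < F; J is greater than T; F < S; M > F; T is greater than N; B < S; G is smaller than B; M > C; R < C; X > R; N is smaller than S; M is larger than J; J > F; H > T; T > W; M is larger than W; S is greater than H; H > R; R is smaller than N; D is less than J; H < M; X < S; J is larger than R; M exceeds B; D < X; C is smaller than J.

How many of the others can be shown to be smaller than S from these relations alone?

From S the given relations immediately reach B, F, N, X, H.
From those, G, R, T, D — 9 in total.
From those, W — 10 in total.
Nothing else is reachable below S; 10 in all.

10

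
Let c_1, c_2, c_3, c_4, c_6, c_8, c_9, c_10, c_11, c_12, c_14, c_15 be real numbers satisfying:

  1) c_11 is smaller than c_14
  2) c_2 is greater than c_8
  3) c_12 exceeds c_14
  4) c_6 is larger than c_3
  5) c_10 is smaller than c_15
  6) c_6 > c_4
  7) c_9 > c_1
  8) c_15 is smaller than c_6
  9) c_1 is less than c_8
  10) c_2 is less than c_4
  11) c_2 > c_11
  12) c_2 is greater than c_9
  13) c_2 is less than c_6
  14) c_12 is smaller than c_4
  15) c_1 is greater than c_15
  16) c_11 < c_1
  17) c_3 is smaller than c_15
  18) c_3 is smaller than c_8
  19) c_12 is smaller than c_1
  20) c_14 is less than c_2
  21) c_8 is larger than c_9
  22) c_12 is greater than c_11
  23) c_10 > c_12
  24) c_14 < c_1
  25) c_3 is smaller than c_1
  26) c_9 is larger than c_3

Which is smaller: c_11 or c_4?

c_11

Link the given pairs in sequence: c_11 < c_14; c_14 < c_12; c_12 < c_10; c_10 < c_15; c_15 < c_1; c_1 < c_9; c_9 < c_2; c_2 < c_4.
Chaining these gives c_11 < c_14 < c_12 < c_10 < c_15 < c_1 < c_9 < c_2 < c_4.
So c_11 < c_4; c_11 is the smaller of the two.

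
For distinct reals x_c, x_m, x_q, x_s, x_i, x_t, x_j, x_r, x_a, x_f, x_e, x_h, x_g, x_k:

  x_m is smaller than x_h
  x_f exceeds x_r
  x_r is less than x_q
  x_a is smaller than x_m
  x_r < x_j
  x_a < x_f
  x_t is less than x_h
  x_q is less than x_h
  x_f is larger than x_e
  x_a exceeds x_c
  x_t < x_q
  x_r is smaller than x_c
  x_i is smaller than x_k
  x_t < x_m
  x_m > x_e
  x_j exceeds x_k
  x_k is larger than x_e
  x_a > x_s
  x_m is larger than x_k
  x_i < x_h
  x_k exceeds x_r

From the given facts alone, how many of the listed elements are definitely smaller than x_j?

The elements the relations force below x_j are x_r, x_e, x_i, x_k — no chain reaches any other.
That is 4.

4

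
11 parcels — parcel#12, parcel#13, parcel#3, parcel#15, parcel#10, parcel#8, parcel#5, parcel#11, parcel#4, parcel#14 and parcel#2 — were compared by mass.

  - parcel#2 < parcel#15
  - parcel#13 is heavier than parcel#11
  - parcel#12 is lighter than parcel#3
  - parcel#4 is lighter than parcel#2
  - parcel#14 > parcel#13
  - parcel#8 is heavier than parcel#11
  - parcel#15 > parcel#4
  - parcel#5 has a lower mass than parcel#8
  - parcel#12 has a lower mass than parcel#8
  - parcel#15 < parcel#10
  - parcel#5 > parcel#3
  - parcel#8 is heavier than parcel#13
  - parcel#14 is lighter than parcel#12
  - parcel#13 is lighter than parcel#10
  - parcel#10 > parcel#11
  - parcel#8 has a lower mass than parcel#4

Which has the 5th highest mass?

Chaining the given pairs: parcel#11 < parcel#13 < parcel#14 < parcel#12 < parcel#3 < parcel#5 < parcel#8 < parcel#4 < parcel#2 < parcel#15 < parcel#10.
The 5th largest is parcel#8.

parcel#8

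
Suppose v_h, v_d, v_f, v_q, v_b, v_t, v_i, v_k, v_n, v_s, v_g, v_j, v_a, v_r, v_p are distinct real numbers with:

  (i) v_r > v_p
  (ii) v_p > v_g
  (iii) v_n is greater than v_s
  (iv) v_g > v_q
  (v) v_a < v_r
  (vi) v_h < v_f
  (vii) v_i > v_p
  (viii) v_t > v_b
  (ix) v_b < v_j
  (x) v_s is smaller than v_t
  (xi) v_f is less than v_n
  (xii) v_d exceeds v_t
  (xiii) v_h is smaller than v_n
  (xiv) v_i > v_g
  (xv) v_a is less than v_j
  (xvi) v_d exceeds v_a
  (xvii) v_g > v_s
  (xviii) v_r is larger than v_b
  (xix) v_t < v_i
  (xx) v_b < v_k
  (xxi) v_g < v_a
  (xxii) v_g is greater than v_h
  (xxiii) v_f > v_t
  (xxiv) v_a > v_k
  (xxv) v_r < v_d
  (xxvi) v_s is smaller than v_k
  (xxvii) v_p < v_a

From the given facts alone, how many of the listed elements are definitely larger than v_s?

11

The elements the relations force above v_s are v_g, v_k, v_p, v_a, v_t, v_f, v_r, v_j, v_i, v_n, v_d — no chain reaches any other.
That is 11.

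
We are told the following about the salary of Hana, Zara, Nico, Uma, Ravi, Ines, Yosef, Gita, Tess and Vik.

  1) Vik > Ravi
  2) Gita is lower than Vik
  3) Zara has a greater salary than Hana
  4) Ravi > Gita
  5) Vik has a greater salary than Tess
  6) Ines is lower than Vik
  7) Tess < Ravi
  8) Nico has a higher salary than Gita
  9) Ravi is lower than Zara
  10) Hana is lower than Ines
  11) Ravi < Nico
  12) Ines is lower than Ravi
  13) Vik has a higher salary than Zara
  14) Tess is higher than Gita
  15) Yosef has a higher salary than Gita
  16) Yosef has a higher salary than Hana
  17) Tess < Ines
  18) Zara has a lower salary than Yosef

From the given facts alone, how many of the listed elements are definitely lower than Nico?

5

The elements the relations force below Nico are Gita, Tess, Hana, Ines, Ravi — no chain reaches any other.
That is 5.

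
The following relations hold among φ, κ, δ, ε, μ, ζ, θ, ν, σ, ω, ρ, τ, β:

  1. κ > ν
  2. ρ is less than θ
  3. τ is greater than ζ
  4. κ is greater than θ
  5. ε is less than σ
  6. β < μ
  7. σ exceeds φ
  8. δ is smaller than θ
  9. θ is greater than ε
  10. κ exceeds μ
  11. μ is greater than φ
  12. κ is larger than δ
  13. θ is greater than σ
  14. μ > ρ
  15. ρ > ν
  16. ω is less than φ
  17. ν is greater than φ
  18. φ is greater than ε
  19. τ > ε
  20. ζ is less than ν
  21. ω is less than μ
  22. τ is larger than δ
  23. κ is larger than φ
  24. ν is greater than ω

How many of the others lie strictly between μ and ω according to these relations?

3

Chaining upward from ω reaches: φ, ν, σ, ρ, θ, κ.
Chaining downward from μ reaches: ε, φ, ζ, ν, β, ρ.
Strictly between ω and μ are those in both lists: φ, ν, ρ — 3 elements.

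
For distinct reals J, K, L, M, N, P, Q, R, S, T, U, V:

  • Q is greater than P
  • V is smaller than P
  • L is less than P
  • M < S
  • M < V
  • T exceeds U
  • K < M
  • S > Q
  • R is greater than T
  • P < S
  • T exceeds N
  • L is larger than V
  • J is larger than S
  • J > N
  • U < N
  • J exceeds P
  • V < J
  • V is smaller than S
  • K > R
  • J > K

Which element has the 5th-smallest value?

Chaining the given pairs: U < N < T < R < K < M < V < L < P < Q < S < J.
Counting 5 from the smallest end gives K.

K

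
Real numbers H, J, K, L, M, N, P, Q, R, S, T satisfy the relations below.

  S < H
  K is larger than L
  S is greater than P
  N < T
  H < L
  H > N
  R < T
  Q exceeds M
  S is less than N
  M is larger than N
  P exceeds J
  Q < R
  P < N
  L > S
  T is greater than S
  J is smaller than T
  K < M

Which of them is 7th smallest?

K

The consecutive relations fix a unique order: J < P < S < N < H < L < K < M < Q < R < T.
Counting 7 from the smallest end gives K.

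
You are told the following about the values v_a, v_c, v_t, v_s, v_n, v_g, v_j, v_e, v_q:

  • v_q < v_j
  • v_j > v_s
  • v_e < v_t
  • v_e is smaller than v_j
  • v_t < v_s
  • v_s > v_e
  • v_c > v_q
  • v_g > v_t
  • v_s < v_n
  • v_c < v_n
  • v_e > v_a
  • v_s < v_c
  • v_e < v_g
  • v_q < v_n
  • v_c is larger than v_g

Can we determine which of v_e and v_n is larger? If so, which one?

v_n

v_e < v_t and v_t < v_s give v_e < v_s.
With v_s < v_c: v_e < v_t < v_s < v_c.
Then v_c < v_n extends the chain to v_n.
So v_n is larger.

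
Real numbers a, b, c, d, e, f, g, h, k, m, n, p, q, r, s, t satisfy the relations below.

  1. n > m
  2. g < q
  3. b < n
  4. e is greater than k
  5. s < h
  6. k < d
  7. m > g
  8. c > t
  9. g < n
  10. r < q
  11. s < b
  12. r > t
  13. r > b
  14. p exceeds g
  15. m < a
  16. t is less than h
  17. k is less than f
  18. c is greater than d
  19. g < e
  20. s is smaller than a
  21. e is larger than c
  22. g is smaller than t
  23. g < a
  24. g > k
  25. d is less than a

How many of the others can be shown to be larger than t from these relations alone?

5

From t the given relations immediately reach h, c, r.
From those, e, q — 5 in total.
No other element is forced above t by the given relations, so the count is 5.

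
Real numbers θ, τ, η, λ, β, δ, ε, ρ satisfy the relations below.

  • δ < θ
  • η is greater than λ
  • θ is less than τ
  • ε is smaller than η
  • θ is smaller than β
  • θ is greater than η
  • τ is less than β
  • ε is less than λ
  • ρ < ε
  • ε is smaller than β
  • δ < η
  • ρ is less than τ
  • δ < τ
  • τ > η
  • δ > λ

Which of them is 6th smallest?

θ

The consecutive relations fix a unique order: ρ < ε < λ < δ < η < θ < τ < β.
The 6th smallest is θ.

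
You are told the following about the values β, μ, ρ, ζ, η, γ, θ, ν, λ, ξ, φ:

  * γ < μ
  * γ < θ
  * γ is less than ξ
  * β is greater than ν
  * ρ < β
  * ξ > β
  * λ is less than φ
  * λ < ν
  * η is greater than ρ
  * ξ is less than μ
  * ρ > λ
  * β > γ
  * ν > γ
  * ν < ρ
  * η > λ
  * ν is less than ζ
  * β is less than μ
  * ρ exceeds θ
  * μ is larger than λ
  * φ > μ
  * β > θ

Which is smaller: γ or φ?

γ < ν and ν < ρ give γ < ρ.
With ρ < β: γ < ν < ρ < β.
Then β < ξ extends the chain to ξ.
Then ξ < μ extends the chain to μ.
With μ < φ: γ < ν < ρ < β < ξ < μ < φ.
So γ < φ; γ is the smaller of the two.

γ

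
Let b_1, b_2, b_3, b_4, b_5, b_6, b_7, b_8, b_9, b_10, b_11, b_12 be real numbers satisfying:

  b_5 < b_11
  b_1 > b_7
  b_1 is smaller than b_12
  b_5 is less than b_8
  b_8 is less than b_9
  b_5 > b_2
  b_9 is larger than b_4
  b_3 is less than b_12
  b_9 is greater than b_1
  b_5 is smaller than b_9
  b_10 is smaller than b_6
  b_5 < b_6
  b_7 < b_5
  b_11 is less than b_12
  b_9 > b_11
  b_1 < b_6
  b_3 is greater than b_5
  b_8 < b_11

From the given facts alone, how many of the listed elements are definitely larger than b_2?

Directly above b_2: b_5.
One step further: b_3, b_8, b_6, b_11, b_9 (6 so far).
One step further: b_12 (7 so far).
Nothing else is reachable above b_2; 7 in all.

7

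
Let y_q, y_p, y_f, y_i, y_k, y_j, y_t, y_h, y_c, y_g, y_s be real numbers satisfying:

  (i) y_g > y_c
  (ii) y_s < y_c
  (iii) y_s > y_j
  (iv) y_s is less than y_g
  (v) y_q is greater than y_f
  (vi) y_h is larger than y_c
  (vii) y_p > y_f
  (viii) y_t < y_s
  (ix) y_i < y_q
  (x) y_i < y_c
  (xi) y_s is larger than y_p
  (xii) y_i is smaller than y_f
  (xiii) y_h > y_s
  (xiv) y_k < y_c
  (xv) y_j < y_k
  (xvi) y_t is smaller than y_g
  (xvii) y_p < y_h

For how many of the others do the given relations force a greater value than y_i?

The elements the relations force above y_i are y_f, y_q, y_p, y_s, y_c, y_g, y_h — no chain reaches any other.
That is 7.

7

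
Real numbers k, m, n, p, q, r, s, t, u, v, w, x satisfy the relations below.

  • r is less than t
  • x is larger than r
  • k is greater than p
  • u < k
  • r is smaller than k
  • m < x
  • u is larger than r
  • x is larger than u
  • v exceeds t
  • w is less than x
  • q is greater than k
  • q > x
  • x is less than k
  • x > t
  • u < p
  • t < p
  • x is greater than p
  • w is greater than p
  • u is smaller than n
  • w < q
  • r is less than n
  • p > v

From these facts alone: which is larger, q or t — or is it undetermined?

q

The relevant relations are t < v; v < p; p < w; w < x; x < k; k < q.
Together: t < v < p < w < x < k < q.
So q is larger.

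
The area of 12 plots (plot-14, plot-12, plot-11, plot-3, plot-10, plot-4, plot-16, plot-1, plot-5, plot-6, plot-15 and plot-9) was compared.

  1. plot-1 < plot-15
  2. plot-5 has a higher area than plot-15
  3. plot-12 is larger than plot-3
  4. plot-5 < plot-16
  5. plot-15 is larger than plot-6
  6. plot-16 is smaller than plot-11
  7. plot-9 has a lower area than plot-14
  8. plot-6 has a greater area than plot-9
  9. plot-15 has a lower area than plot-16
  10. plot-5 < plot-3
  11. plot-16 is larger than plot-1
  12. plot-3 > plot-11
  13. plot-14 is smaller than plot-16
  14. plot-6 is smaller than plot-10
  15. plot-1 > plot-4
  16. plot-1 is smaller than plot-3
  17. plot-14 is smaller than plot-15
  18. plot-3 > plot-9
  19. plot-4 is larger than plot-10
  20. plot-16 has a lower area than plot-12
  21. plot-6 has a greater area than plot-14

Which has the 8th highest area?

plot-4

The consecutive relations fix a unique order: plot-9 < plot-14 < plot-6 < plot-10 < plot-4 < plot-1 < plot-15 < plot-5 < plot-16 < plot-11 < plot-3 < plot-12.
The 8th largest is plot-4.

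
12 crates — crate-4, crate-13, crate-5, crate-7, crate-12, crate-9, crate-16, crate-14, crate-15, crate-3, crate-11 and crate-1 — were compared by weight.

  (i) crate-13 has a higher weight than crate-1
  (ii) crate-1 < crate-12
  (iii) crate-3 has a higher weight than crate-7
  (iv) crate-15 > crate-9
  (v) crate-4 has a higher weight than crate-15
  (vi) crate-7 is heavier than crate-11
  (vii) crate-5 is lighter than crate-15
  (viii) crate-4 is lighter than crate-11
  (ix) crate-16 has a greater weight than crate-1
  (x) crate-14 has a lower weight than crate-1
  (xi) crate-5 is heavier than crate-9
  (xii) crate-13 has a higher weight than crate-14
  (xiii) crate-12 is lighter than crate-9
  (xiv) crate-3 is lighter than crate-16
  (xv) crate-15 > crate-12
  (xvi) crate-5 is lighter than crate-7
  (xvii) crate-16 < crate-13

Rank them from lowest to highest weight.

crate-14 < crate-1 < crate-12 < crate-9 < crate-5 < crate-15 < crate-4 < crate-11 < crate-7 < crate-3 < crate-16 < crate-13

The consecutive links are each given: crate-14 < crate-1; crate-1 < crate-12; crate-12 < crate-9; crate-9 < crate-5; crate-5 < crate-15; crate-15 < crate-4; crate-4 < crate-11; crate-11 < crate-7; crate-7 < crate-3; crate-3 < crate-16; crate-16 < crate-13.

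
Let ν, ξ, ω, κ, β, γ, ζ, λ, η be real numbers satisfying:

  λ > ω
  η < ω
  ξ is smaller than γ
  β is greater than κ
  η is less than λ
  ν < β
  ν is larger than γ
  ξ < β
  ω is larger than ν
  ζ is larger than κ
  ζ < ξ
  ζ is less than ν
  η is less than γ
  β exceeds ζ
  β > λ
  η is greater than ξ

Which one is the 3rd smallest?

ξ

Piecing the relations together gives one ordering: κ < ζ < ξ < η < γ < ν < ω < λ < β.
The 3rd smallest is ξ.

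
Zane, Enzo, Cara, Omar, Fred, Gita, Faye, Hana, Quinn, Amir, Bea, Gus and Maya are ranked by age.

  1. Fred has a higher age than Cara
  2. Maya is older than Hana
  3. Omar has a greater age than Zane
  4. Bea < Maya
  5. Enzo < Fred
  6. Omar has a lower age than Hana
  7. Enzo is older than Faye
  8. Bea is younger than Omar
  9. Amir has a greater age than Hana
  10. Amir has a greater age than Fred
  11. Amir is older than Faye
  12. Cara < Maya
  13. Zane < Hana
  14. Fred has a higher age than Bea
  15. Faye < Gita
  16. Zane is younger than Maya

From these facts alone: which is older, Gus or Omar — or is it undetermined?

undetermined

Following every chain through Omar: above Omar we get Hana, Maya, Amir; below Omar we get Zane, Bea.
Gus is not reached, and no chain runs the other way from Gus to Omar.
So the given relations leave the order of Omar and Gus undetermined.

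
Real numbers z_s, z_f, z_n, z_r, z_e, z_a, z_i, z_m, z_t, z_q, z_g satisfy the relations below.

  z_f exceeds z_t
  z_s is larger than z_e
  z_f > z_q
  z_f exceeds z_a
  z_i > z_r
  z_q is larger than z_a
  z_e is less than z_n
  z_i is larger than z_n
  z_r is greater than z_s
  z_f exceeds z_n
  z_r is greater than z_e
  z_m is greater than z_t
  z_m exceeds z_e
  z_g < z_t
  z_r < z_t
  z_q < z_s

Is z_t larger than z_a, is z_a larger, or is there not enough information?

z_t

z_a < z_q and z_q < z_s give z_a < z_s.
With z_s < z_r: z_a < z_q < z_s < z_r.
With z_r < z_t: z_a < z_q < z_s < z_r < z_t.
So z_t is larger.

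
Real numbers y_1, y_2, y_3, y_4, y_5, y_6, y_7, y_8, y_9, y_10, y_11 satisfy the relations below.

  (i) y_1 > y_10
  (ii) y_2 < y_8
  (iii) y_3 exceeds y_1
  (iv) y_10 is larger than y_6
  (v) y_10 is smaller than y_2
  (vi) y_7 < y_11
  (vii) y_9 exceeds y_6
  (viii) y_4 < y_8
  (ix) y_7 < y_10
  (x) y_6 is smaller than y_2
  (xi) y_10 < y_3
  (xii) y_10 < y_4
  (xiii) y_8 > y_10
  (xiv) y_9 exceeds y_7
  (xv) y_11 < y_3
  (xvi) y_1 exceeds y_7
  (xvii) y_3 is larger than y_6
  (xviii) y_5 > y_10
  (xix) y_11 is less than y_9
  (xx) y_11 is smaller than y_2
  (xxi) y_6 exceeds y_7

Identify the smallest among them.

Chaining upward from y_7: directly above it, y_6, y_10, y_11, y_1, y_9; then y_2, y_4, y_5, y_3, y_8.
That covers every other element, and nothing is given below y_7, so y_7 is the smallest.

y_7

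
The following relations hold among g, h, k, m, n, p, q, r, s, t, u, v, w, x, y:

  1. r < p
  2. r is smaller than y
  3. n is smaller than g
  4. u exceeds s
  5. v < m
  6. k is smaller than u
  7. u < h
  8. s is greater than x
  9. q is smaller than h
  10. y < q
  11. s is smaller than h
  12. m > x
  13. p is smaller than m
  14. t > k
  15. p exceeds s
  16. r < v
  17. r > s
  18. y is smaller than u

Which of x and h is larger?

x < s and s < r give x < r.
With r < y: x < s < r < y.
With y < u: x < s < r < y < u.
Then u < h extends the chain to h.
So x < h; h is the larger of the two.

h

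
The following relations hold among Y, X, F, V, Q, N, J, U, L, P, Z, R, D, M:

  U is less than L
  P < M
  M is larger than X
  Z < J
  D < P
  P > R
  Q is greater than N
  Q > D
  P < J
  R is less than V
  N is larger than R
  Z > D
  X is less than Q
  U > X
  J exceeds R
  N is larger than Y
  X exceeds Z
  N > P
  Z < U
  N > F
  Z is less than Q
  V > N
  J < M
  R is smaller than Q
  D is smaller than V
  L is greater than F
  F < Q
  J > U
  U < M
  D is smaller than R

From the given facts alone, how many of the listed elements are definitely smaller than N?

The elements the relations force below N are D, F, R, P, Y — no chain reaches any other.
That is 5.

5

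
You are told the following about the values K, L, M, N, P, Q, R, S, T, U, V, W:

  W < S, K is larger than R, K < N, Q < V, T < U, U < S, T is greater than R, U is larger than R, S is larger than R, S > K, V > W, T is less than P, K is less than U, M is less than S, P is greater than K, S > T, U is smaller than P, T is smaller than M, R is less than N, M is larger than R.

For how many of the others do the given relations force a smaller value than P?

Directly below P: T, K, U.
One step further: R (4 so far).
No other element is forced below P by the given relations, so the count is 4.

4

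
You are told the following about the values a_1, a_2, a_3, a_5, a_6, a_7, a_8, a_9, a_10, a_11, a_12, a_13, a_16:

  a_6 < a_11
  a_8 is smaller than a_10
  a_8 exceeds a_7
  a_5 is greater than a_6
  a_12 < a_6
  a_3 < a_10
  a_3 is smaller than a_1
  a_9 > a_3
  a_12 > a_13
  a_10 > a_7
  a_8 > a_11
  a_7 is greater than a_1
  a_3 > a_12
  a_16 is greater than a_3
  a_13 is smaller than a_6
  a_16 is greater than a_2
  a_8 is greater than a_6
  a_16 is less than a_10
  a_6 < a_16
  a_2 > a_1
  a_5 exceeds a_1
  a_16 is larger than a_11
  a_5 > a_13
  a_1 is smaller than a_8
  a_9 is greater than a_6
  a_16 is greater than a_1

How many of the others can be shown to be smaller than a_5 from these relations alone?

5

From a_5 the given relations immediately reach a_13, a_1, a_6.
From those, a_12, a_3 — 5 in total.
No other element is forced below a_5 by the given relations, so the count is 5.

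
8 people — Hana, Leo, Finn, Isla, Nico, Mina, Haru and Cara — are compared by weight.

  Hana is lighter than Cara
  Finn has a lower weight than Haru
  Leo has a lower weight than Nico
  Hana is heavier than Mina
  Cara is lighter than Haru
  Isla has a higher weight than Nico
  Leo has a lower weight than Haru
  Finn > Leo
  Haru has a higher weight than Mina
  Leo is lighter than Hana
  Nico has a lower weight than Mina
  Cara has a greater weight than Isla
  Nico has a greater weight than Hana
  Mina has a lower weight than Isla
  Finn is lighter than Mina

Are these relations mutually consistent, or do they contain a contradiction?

Chaining the given relations yields Mina < Hana < Nico, so Mina < Nico. But one relation states Nico < Mina. These cannot both hold.

inconsistent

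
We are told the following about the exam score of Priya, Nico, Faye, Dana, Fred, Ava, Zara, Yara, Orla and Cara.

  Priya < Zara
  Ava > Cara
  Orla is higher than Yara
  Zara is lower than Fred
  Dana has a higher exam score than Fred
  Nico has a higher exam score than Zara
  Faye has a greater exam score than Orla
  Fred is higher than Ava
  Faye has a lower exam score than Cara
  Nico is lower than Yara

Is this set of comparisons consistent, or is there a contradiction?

Every relation is compatible with Priya < Zara < Nico < Yara < Orla < Faye < Cara < Ava < Fred < Dana; the set is consistent.

consistent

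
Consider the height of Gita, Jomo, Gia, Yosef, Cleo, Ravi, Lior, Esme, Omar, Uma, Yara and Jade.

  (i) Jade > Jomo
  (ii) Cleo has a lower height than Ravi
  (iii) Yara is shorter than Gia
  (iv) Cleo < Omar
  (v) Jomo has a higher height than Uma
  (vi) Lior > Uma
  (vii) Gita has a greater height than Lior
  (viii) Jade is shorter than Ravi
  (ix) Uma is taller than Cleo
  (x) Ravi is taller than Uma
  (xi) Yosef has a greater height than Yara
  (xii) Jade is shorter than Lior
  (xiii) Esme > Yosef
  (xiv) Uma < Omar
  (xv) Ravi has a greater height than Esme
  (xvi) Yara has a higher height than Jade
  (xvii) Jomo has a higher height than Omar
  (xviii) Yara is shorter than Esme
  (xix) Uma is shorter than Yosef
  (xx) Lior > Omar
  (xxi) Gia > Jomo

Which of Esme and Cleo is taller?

Cleo < Uma and Uma < Omar give Cleo < Omar.
Then Omar < Jomo extends the chain to Jomo.
With Jomo < Jade: Cleo < Uma < Omar < Jomo < Jade.
With Jade < Yara: Cleo < Uma < Omar < Jomo < Jade < Yara.
With Yara < Yosef: Cleo < Uma < Omar < Jomo < Jade < Yara < Yosef.
With Yosef < Esme: Cleo < Uma < Omar < Jomo < Jade < Yara < Yosef < Esme.
So Cleo < Esme; Esme is the taller of the two.

Esme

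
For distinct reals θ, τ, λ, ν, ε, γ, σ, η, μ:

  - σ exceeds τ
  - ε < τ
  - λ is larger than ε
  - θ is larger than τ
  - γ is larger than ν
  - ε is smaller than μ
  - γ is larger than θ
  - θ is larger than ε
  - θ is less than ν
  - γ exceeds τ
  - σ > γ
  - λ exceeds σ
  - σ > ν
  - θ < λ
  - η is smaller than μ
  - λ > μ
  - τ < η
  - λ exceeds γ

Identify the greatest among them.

λ

Chaining downward from λ: directly below it, ε, θ, γ, σ, μ; then τ, ν, η.
That covers every other element, and nothing is given above λ, so λ is the greatest.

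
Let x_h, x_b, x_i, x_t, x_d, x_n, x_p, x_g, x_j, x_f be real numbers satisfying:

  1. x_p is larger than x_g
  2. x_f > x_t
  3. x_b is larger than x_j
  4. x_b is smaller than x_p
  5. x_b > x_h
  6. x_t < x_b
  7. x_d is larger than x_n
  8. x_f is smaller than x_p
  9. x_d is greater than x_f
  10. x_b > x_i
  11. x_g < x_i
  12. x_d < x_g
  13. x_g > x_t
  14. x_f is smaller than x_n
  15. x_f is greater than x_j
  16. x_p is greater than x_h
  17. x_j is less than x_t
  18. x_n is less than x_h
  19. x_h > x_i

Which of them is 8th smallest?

x_h

Piecing the relations together gives one ordering: x_j < x_t < x_f < x_n < x_d < x_g < x_i < x_h < x_b < x_p.
Counting 8 from the smallest end gives x_h.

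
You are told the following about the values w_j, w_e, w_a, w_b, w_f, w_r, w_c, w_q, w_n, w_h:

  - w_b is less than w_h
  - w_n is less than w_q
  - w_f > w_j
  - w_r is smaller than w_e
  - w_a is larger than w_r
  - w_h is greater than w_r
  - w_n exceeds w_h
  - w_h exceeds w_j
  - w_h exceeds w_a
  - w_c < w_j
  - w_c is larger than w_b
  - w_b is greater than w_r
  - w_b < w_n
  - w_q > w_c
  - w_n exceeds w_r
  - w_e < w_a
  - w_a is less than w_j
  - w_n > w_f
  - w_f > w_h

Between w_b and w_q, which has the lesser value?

w_b

Following the relations from w_b: w_b < w_c < w_j < w_h < w_n < w_q.
So w_b < w_q; w_b is the smaller of the two.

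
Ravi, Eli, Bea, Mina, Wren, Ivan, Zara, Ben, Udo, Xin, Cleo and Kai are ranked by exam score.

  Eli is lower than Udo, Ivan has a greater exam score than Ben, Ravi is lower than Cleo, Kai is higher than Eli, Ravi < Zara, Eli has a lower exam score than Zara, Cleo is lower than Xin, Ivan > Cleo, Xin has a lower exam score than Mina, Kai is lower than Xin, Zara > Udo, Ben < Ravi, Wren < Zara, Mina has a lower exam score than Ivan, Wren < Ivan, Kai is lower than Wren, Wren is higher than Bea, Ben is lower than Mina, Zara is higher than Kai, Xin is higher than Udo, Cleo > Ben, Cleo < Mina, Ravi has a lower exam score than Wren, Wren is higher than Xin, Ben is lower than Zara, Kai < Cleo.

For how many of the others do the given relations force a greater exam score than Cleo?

5

From Cleo the given relations immediately reach Xin, Mina, Ivan.
From those, Wren — 4 in total.
From those, Zara — 5 in total.
No other element is forced above Cleo by the given relations, so the count is 5.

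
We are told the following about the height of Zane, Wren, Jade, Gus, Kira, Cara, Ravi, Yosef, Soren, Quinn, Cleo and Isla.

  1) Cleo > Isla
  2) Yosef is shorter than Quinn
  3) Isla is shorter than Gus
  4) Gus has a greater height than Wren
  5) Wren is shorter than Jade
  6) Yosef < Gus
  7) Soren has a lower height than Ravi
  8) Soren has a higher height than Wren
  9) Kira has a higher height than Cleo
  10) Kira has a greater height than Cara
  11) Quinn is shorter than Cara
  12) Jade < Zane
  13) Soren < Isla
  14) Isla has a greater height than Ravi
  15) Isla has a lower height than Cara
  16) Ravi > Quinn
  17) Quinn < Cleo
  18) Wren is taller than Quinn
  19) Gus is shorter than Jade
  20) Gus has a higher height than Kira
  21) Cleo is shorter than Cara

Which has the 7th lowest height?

Chaining the given pairs: Yosef < Quinn < Wren < Soren < Ravi < Isla < Cleo < Cara < Kira < Gus < Jade < Zane.
The 7th smallest is Cleo.

Cleo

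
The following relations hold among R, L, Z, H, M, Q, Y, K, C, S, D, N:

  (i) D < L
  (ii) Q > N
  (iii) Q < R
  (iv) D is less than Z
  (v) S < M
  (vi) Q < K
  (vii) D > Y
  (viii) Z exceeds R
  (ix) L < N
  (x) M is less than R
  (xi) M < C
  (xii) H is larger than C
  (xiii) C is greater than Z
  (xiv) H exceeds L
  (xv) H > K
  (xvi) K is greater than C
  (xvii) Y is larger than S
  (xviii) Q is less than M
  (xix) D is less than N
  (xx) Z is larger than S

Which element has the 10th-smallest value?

Chaining the given pairs: S < Y < D < L < N < Q < M < R < Z < C < K < H.
The 10th smallest is C.

C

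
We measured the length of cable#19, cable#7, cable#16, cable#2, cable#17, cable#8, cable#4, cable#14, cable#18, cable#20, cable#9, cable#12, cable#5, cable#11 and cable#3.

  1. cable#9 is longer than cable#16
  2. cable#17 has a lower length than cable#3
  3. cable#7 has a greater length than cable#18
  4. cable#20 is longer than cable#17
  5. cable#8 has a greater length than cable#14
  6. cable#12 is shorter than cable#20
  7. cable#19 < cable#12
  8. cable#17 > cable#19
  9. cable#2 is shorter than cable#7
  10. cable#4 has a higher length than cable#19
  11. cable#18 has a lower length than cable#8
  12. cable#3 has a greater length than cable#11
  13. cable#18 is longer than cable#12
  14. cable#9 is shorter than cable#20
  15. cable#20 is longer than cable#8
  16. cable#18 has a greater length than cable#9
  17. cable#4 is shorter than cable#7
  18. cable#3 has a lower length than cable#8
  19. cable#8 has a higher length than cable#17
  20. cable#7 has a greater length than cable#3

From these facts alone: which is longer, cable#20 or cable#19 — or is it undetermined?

Chaining the given relations: cable#19 < cable#17 < cable#3 < cable#8 < cable#20.
So cable#20 is longer.

cable#20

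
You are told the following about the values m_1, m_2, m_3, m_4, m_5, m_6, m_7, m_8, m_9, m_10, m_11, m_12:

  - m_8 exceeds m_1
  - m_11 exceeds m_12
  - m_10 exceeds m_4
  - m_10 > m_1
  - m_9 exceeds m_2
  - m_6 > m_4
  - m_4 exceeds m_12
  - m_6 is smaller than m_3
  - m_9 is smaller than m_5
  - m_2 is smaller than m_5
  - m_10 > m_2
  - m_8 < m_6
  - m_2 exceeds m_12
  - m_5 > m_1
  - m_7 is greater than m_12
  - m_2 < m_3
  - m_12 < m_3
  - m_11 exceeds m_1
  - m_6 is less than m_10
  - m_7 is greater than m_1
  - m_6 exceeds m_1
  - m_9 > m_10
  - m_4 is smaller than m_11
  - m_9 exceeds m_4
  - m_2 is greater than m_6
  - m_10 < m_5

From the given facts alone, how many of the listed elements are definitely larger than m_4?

7

The elements the relations force above m_4 are m_11, m_6, m_2, m_10, m_9, m_3, m_5 — no chain reaches any other.
That is 7.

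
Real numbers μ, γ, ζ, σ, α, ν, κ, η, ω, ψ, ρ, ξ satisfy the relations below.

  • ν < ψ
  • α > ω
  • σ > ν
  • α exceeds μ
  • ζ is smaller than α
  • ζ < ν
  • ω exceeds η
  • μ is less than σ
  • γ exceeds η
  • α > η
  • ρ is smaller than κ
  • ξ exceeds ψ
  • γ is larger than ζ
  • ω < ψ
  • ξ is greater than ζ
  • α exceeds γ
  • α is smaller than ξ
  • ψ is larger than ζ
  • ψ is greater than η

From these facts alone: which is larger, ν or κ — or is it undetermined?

undetermined

Following every chain through ν: above ν we get ψ, ξ, σ; below ν we get ζ.
κ is not reached, and no chain runs the other way from κ to ν.
So the given relations leave the order of ν and κ undetermined.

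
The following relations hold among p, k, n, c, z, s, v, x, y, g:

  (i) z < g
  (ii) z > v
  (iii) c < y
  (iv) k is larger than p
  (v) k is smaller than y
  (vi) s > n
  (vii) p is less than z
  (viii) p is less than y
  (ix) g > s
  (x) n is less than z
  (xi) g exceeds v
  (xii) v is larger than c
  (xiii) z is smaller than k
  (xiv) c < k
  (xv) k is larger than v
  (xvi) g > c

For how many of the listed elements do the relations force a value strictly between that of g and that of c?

2

Chaining upward from c reaches: v, z, k, y.
Chaining downward from g reaches: n, p, v, z, s.
Strictly between c and g are those in both lists: v, z — 2 elements.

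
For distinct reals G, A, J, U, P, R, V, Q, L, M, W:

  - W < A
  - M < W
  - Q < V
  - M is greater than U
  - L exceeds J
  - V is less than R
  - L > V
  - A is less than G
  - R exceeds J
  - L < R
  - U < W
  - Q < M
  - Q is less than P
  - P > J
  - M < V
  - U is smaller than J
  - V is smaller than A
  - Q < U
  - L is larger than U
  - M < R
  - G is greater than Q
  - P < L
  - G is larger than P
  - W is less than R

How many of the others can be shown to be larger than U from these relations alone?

From U the given relations immediately reach J, M, W, L.
From those, P, V, R, A — 8 in total.
From those, G — 9 in total.
No other element is forced above U by the given relations, so the count is 9.

9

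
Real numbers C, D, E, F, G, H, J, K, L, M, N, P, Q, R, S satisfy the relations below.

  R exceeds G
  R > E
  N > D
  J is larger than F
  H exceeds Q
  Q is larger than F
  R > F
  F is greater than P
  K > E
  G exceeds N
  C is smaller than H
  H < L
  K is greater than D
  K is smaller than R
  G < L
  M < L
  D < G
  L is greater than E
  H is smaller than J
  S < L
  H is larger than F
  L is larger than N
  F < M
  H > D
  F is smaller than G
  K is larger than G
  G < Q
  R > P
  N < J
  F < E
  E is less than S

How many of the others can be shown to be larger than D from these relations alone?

From D the given relations immediately reach N, G, K, H.
From those, Q, R, J, L — 8 in total.
No other element is forced above D by the given relations, so the count is 8.

8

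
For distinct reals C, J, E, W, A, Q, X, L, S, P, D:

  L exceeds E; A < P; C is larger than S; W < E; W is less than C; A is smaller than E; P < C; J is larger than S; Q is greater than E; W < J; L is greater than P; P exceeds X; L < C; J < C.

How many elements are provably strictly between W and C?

Chaining upward from W reaches: E, Q, L, J.
Chaining downward from C reaches: A, X, P, E, L, S, J.
Strictly between W and C are those in both lists: E, L, J — 3 elements.

3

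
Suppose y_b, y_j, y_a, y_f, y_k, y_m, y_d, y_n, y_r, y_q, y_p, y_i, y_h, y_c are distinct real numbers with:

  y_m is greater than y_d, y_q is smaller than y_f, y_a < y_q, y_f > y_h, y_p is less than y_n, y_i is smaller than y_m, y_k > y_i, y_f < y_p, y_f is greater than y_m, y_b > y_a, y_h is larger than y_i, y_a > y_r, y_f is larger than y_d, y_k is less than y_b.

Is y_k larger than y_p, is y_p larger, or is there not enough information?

Following every chain through y_k: above y_k we get y_b; below y_k we get y_i.
y_p is not reached, and no chain runs the other way from y_p to y_k.
So the given relations leave the order of y_k and y_p undetermined.

undetermined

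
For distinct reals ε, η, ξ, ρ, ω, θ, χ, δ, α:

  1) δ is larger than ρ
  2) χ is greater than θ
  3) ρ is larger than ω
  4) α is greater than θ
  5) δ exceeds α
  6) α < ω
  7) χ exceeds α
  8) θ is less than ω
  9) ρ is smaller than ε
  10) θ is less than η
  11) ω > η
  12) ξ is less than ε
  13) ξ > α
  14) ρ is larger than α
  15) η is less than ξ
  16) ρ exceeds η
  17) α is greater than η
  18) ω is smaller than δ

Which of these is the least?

θ

η is not least since θ < η; α is not least since η < α; ω is not least since θ < ω; ξ is not least since α < ξ; ρ is not least since η < ρ; χ is not least since θ < χ; δ is not least since α < δ; ε is not least since ρ < ε.
Only θ has nothing below it, so θ is the least.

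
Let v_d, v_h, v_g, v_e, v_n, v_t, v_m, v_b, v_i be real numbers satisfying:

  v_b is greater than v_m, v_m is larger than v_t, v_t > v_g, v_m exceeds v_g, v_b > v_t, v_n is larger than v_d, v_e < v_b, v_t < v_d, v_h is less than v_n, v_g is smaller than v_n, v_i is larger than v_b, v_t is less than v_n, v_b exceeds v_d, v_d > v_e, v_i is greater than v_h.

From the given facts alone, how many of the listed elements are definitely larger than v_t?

5

Directly above v_t: v_m, v_d, v_b, v_n.
One step further: v_i (5 so far).
No other element is forced above v_t by the given relations, so the count is 5.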